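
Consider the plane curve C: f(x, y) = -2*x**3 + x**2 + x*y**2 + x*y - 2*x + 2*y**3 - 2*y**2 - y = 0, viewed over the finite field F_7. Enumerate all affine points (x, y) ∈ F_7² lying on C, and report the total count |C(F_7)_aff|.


Affine F_7-points: {(0, 0), (1, 3), (5, 6), (6, 4)}; count = 4.

For each of the 49 pairs (x, y) ∈ F_7², evaluate f(x, y) mod 7. Record the zeros.
  x = 0: [0↦0, 1↦6, 2↦6, 3↦5, 4↦1, 5↦6, 6↦4]  zeros at y ∈ {0}
  x = 1: [0↦4, 1↦5, 2↦2, 3↦0, 4↦4, 5↦5, 6↦1]  zeros at y ∈ {3}
  x = 2: [0↦5, 1↦1, 2↦2, 3↦6, 4↦4, 5↦1, 6↦2]  zeros at y ∈ ∅
  x = 3: [0↦5, 1↦3, 2↦1, 3↦4, 4↦3, 5↦3, 6↦2]  zeros at y ∈ ∅
  x = 4: [0↦6, 1↦6, 2↦1, 3↦3, 4↦3, 5↦6, 6↦3]  zeros at y ∈ ∅
  x = 5: [0↦3, 1↦5, 2↦4, 3↦5, 4↦6, 5↦5, 6↦0]  zeros at y ∈ {6}
  x = 6: [0↦5, 1↦2, 2↦5, 3↦5, 4↦0, 5↦2, 6↦2]  zeros at y ∈ {4}
Collecting zeros: affine points = {(0, 0), (1, 3), (5, 6), (6, 4)}.
Total count |C(F_7)_aff| = 4.


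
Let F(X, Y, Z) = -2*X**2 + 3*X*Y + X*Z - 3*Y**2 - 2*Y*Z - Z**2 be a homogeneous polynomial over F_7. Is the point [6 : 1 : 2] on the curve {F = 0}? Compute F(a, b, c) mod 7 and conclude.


F(6,1,2) ≡ 3 (mod 7); P is NOT on the curve.

Evaluate F(6, 1, 2) term-by-term (mod 7).
  -2*X**2 ↦ -2·36·1·1 = -72
  3*X*Y ↦ 3·6·1·1 = 18
  X*Z ↦ 1·6·1·2 = 12
  -3*Y**2 ↦ -3·1·1·1 = -3
  -2*Y*Z ↦ -2·1·1·2 = -4
  -Z**2 ↦ -1·1·1·4 = -4
Sum: F(6, 1, 2) = (-72) + (18) + (12) + (-3) + (-4) + (-4) = -53.
Reducing mod 7: -53 ≡ 3 (mod 7).
Since F(a, b, c) ≡ 3 ≠ 0 (mod 7), P does NOT lie on the curve.


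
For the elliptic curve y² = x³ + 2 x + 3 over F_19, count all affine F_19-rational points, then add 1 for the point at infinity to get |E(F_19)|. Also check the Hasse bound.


Affine points = {(1, 5), (1, 14), (3, 6), (3, 13), (5, 9), (5, 10), (9, 3), (9, 16), (10, 4), (10, 15), (11, 8), (11, 11), (12, 8), (12, 11), (14, 1), (14, 18), (15, 8), (15, 11), (18, 0)}; affine count = 19; |E(F_19)| = 20.

Discriminant check: Δ ∝ 4a³ + 27b² = 4·2³ + 27·3² = 4·8 + 27·9 ≡ 9 (mod 19). Nonzero ⇒ E is nonsingular.
For each x ∈ F_19, compute rhs = x³ + 2·x + 3 mod 19, then count y ∈ F_19 with y² ≡ rhs.
  x = 0: rhs = 3, matching y values: none (0 points).
  x = 1: rhs = 6, matching y values: 5, 14 (2 points).
  x = 2: rhs = 15, matching y values: none (0 points).
  x = 3: rhs = 17, matching y values: 6, 13 (2 points).
  x = 4: rhs = 18, matching y values: none (0 points).
  x = 5: rhs = 5, matching y values: 9, 10 (2 points).
  x = 6: rhs = 3, matching y values: none (0 points).
  x = 7: rhs = 18, matching y values: none (0 points).
  x = 8: rhs = 18, matching y values: none (0 points).
  x = 9: rhs = 9, matching y values: 3, 16 (2 points).
  x = 10: rhs = 16, matching y values: 4, 15 (2 points).
  x = 11: rhs = 7, matching y values: 8, 11 (2 points).
  x = 12: rhs = 7, matching y values: 8, 11 (2 points).
  x = 13: rhs = 3, matching y values: none (0 points).
  x = 14: rhs = 1, matching y values: 1, 18 (2 points).
  x = 15: rhs = 7, matching y values: 8, 11 (2 points).
  x = 16: rhs = 8, matching y values: none (0 points).
  x = 17: rhs = 10, matching y values: none (0 points).
  x = 18: rhs = 0, matching y values: 0 (1 points).
Total affine count: 19.
Full point count |E(F_19)| = 19 + 1 = 20.
Hasse bound: |20 − (19+1)| = |0| = 0 ≤ 2√19 ≈ 8.7178 ✓.


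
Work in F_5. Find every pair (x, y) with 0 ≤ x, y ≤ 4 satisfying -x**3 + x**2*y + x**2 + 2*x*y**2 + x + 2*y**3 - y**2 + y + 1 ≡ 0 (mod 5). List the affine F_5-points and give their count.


Affine F_5-points: {(0, 2), (2, 3), (2, 4), (3, 3), (4, 2), (4, 3), (4, 4)}; count = 7.

For each of the 25 pairs (x, y) ∈ F_5², evaluate f(x, y) mod 5. Record the zeros.
  x = 0: [0↦1, 1↦3, 2↦0, 3↦4, 4↦2]  zeros at y ∈ {2}
  x = 1: [0↦2, 1↦2, 2↦1, 3↦1, 4↦4]  zeros at y ∈ ∅
  x = 2: [0↦4, 1↦4, 2↦2, 3↦0, 4↦0]  zeros at y ∈ {3, 4}
  x = 3: [0↦1, 1↦3, 2↦2, 3↦0, 4↦4]  zeros at y ∈ {3}
  x = 4: [0↦2, 1↦3, 2↦0, 3↦0, 4↦0]  zeros at y ∈ {2, 3, 4}
Collecting zeros: affine points = {(0, 2), (2, 3), (2, 4), (3, 3), (4, 2), (4, 3), (4, 4)}.
Total count |C(F_5)_aff| = 7.


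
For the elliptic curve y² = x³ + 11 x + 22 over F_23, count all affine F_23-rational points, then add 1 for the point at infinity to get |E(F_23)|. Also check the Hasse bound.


Affine points = {(2, 11), (2, 12), (3, 6), (3, 17), (5, 8), (5, 15), (8, 1), (8, 22), (11, 5), (11, 18), (13, 4), (13, 19), (16, 4), (16, 19), (17, 4), (17, 19), (18, 7), (18, 16), (19, 11), (19, 12), (20, 10), (20, 13)}; affine count = 22; |E(F_23)| = 23.

Discriminant check: Δ ∝ 4a³ + 27b² = 4·11³ + 27·22² = 4·1331 + 27·484 ≡ 15 (mod 23). Nonzero ⇒ E is nonsingular.
For each x ∈ F_23, compute rhs = x³ + 11·x + 22 mod 23, then count y ∈ F_23 with y² ≡ rhs.
  x = 0: rhs = 22, matching y values: none (0 points).
  x = 1: rhs = 11, matching y values: none (0 points).
  x = 2: rhs = 6, matching y values: 11, 12 (2 points).
  x = 3: rhs = 13, matching y values: 6, 17 (2 points).
  x = 4: rhs = 15, matching y values: none (0 points).
  x = 5: rhs = 18, matching y values: 8, 15 (2 points).
  x = 6: rhs = 5, matching y values: none (0 points).
  x = 7: rhs = 5, matching y values: none (0 points).
  x = 8: rhs = 1, matching y values: 1, 22 (2 points).
  x = 9: rhs = 22, matching y values: none (0 points).
  x = 10: rhs = 5, matching y values: none (0 points).
  x = 11: rhs = 2, matching y values: 5, 18 (2 points).
  x = 12: rhs = 19, matching y values: none (0 points).
  x = 13: rhs = 16, matching y values: 4, 19 (2 points).
  x = 14: rhs = 22, matching y values: none (0 points).
  x = 15: rhs = 20, matching y values: none (0 points).
  x = 16: rhs = 16, matching y values: 4, 19 (2 points).
  x = 17: rhs = 16, matching y values: 4, 19 (2 points).
  x = 18: rhs = 3, matching y values: 7, 16 (2 points).
  x = 19: rhs = 6, matching y values: 11, 12 (2 points).
  x = 20: rhs = 8, matching y values: 10, 13 (2 points).
  x = 21: rhs = 15, matching y values: none (0 points).
  x = 22: rhs = 10, matching y values: none (0 points).
Total affine count: 22.
Full point count |E(F_23)| = 22 + 1 = 23.
Hasse bound: |23 − (23+1)| = |-1| = 1 ≤ 2√23 ≈ 9.5917 ✓.


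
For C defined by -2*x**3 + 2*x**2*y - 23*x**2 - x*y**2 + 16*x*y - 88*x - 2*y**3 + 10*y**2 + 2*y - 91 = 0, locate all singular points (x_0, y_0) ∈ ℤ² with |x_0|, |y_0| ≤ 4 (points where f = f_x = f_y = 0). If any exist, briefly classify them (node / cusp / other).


Singular points: {(-3, 2)}; classification: node.

Compute partial derivatives:
  f_x = -6*x**2 + 4*x*y - 46*x - y**2 + 16*y - 88.
  f_y = 2*x**2 - 2*x*y + 16*x - 6*y**2 + 20*y + 2.
Scan x_0 ∈ {−4, ..., 4}. For each x_0, f_y(x_0, y) is a polynomial in y; find its integer roots y ∈ {−4, ..., 4}, then test f_x and f at those candidates.
  x = -4: f_y(-4, y) = -6*y**2 + 28*y - 30; vanishes at y ∈ {3}. (-4, 3): f_x = -9 ≠ 0.
  x = -3: f_y(-3, y) = -6*y**2 + 26*y - 28; vanishes at y ∈ {2}. (-3, 2): f_x = 0, f = 0 — SINGULAR.
  x = -2: f_y(-2, y) = -6*y**2 + 24*y - 22; no integer root y with |y| ≤ 4.
  x = -1: f_y(-1, y) = -6*y**2 + 22*y - 12; vanishes at y ∈ {3}. (-1, 3): f_x = -21 ≠ 0.
  x = 0: f_y(0, y) = -6*y**2 + 20*y + 2; no integer root y with |y| ≤ 4.
  x = 1: f_y(1, y) = -6*y**2 + 18*y + 20; no integer root y with |y| ≤ 4.
  x = 2: f_y(2, y) = -6*y**2 + 16*y + 42; no integer root y with |y| ≤ 4.
  x = 3: f_y(3, y) = -6*y**2 + 14*y + 68; no integer root y with |y| ≤ 4.
  x = 4: f_y(4, y) = -6*y**2 + 12*y + 98; no integer root y with |y| ≤ 4.
Only singular point on the grid: (-3, 2).
Classify: substitute x = -3 + u, y = 2 + v and expand: f = -2*u**3 + 2*u**2*v - u**2 - u*v**2 - 2*v**3 + v**2.
No constant or linear terms (consistent with a singular point). Quadratic part: -u**2 + v**2. Cubic part: -2*u**3 + 2*u**2*v - u*v**2 - 2*v**3.
The quadratic part v**2 - u**2 = (v − u)(v + u) splits into two distinct linear factors, so there are two distinct tangent lines y − 2 = ±(x − -3) — this is a node (ordinary double point).
Classification: node.


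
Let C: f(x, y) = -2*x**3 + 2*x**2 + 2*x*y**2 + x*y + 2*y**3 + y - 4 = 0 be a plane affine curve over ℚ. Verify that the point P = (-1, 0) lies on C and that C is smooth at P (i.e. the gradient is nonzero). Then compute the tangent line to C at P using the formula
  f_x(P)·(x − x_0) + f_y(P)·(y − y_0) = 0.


Tangent line at P: -10*x - 10 = 0.

Step 1: f(-1, 0) = 0, so P lies on C.
Step 2: partial derivatives
  f_x(x, y) = -6*x**2 + 4*x + 2*y**2 + y, f_y(x, y) = 4*x*y + x + 6*y**2 + 1.
  f_x(P) = -10, f_y(P) = 0 (gradient nonzero, so P is smooth).
Step 3: tangent line at P: -10·(x − -1) + 0·(y − 0) = 0.
Expanding: -10*x - 10 = 0.


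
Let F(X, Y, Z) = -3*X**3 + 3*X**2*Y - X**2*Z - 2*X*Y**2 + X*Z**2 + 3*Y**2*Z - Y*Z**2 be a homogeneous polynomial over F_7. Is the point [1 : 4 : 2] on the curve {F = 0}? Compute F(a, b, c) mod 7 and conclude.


F(1,4,2) ≡ 3 (mod 7); P is NOT on the curve.

Evaluate F(1, 4, 2) term-by-term (mod 7).
  -3*X**3 ↦ -3·1·1·1 = -3
  3*X**2*Y ↦ 3·1·4·1 = 12
  -X**2*Z ↦ -1·1·1·2 = -2
  -2*X*Y**2 ↦ -2·1·16·1 = -32
  X*Z**2 ↦ 1·1·1·4 = 4
  3*Y**2*Z ↦ 3·1·16·2 = 96
  -Y*Z**2 ↦ -1·1·4·4 = -16
Sum: F(1, 4, 2) = (-3) + (12) + (-2) + (-32) + (4) + (96) + (-16) = 59.
Reducing mod 7: 59 ≡ 3 (mod 7).
Since F(a, b, c) ≡ 3 ≠ 0 (mod 7), P does NOT lie on the curve.


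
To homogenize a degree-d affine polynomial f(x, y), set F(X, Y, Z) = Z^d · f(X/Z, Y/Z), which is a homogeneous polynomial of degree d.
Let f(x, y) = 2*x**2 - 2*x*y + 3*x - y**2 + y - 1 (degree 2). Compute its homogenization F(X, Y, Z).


F(X, Y, Z) = 2*X**2 - 2*X*Y + 3*X*Z - Y**2 + Y*Z - Z**2

deg(f) = 2.
Substitute x = X/Z, y = Y/Z into f, then multiply by Z^2.
  monomial 2·x^2·y^0 ↦ 2·X^2·Y^0·Z^0.
  monomial -2·x^1·y^1 ↦ -2·X^1·Y^1·Z^0.
  monomial 3·x^1·y^0 ↦ 3·X^1·Y^0·Z^1.
  monomial -1·x^0·y^2 ↦ -1·X^0·Y^2·Z^0.
  monomial 1·x^0·y^1 ↦ 1·X^0·Y^1·Z^1.
  monomial -1·x^0·y^0 ↦ -1·X^0·Y^0·Z^2.
Collecting: F(X, Y, Z) = 2*X**2 - 2*X*Y + 3*X*Z - Y**2 + Y*Z - Z**2.


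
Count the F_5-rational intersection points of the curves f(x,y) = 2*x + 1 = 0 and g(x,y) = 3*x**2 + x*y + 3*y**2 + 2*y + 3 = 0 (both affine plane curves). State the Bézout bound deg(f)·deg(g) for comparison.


Common zeros: {(2, 0), (2, 2)}; count = 2; Bézout bound = 2.

deg(f) = 1, deg(g) = 2, so Bézout bound = 2.
Scan x ∈ F_5. For each x, list the y ∈ F_5 with f(x, y) ≡ 0 and those with g(x, y) ≡ 0 (mod 5); the common zeros in that column are the intersection.
  x = 0: f ≡ 0 at y ∈ ∅; g ≡ 0 at y ∈ ∅; common: ∅.
  x = 1: f ≡ 0 at y ∈ ∅; g ≡ 0 at y ∈ ∅; common: ∅.
  x = 2: f ≡ 0 at y ∈ {0, 1, 2, 3, 4}; g ≡ 0 at y ∈ {0, 2}; common: {0, 2}.
  x = 3: f ≡ 0 at y ∈ ∅; g ≡ 0 at y ∈ {0}; common: ∅.
  x = 4: f ≡ 0 at y ∈ ∅; g ≡ 0 at y ∈ {1, 2}; common: ∅.
Collecting: common zeros = {(2, 0), (2, 2)}, so the count is 2.
Comparison with the Bézout bound: 2 ≤ 2 = deg(f)·deg(g), as expected for curves with no common component (the bound is attained).


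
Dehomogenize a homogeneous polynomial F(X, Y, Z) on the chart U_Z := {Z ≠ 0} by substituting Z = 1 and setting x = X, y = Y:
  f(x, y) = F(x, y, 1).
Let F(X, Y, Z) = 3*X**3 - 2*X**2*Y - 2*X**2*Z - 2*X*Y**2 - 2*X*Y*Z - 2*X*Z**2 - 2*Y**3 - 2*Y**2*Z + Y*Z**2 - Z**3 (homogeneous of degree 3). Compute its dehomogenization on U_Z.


f(x, y) = 3*x**3 - 2*x**2*y - 2*x**2 - 2*x*y**2 - 2*x*y - 2*x - 2*y**3 - 2*y**2 + y - 1

On U_Z we set Z = 1. Each monomial c·X^i·Y^j·Z^k in F becomes c·x^i·y^j·1^k = c·x^i·y^j.
Substituting Z = 1: F(X, Y, 1) = 3*x**3 - 2*x**2*y - 2*x**2 - 2*x*y**2 - 2*x*y - 2*x - 2*y**3 - 2*y**2 + y - 1.
Note: deg(f) ≤ deg(F) = 3; strict inequality happens when F is divisible by Z (lost terms).


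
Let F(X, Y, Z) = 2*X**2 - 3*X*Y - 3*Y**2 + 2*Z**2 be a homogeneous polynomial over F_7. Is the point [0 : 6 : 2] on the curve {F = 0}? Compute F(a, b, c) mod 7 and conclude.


F(0,6,2) ≡ 5 (mod 7); P is NOT on the curve.

Evaluate F(0, 6, 2) term-by-term (mod 7).
  2*X**2 ↦ 2·0·1·1 = 0
  -3*X*Y ↦ -3·0·6·1 = 0
  -3*Y**2 ↦ -3·1·36·1 = -108
  2*Z**2 ↦ 2·1·1·4 = 8
Sum: F(0, 6, 2) = (0) + (0) + (-108) + (8) = -100.
Reducing mod 7: -100 ≡ 5 (mod 7).
Since F(a, b, c) ≡ 5 ≠ 0 (mod 7), P does NOT lie on the curve.


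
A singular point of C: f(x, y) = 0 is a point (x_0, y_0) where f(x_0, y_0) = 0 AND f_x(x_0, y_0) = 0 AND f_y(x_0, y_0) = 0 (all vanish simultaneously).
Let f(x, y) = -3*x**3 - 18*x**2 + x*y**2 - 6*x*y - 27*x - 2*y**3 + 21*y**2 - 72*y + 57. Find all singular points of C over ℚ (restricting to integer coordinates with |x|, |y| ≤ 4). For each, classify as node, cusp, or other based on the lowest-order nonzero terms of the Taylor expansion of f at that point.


Singular points: {(-2, 3)}; classification: cusp.

Compute partial derivatives:
  f_x = -9*x**2 - 36*x + y**2 - 6*y - 27.
  f_y = 2*x*y - 6*x - 6*y**2 + 42*y - 72.
Scan x_0 ∈ {−4, ..., 4}. For each x_0, f_y(x_0, y) is a polynomial in y; find its integer roots y ∈ {−4, ..., 4}, then test f_x and f at those candidates.
  x = -4: f_y(-4, y) = -6*y**2 + 34*y - 48; vanishes at y ∈ {3}. (-4, 3): f_x = -36 ≠ 0.
  x = -3: f_y(-3, y) = -6*y**2 + 36*y - 54; vanishes at y ∈ {3}. (-3, 3): f_x = -9 ≠ 0.
  x = -2: f_y(-2, y) = -6*y**2 + 38*y - 60; vanishes at y ∈ {3}. (-2, 3): f_x = 0, f = 0 — SINGULAR.
  x = -1: f_y(-1, y) = -6*y**2 + 40*y - 66; vanishes at y ∈ {3}. (-1, 3): f_x = -9 ≠ 0.
  x = 0: f_y(0, y) = -6*y**2 + 42*y - 72; vanishes at y ∈ {3, 4}. (0, 3): f_x = -36 ≠ 0; (0, 4): f_x = -35 ≠ 0.
  x = 1: f_y(1, y) = -6*y**2 + 44*y - 78; vanishes at y ∈ {3}. (1, 3): f_x = -81 ≠ 0.
  x = 2: f_y(2, y) = -6*y**2 + 46*y - 84; vanishes at y ∈ {3}. (2, 3): f_x = -144 ≠ 0.
  x = 3: f_y(3, y) = -6*y**2 + 48*y - 90; vanishes at y ∈ {3}. (3, 3): f_x = -225 ≠ 0.
  x = 4: f_y(4, y) = -6*y**2 + 50*y - 96; vanishes at y ∈ {3}. (4, 3): f_x = -324 ≠ 0.
Only singular point on the grid: (-2, 3).
Classify: substitute x = -2 + u, y = 3 + v and expand: f = -3*u**3 + u*v**2 - 2*v**3 + v**2.
No constant or linear terms (consistent with a singular point). Quadratic part: v**2. Cubic part: -3*u**3 + u*v**2 - 2*v**3.
The quadratic part v**2 is a perfect square, so there is a single (double) tangent line v = 0, i.e. y = 3. Restricting the cubic part to that line (v = 0) leaves -3*u**3 ≠ 0, so f is not divisible by v and the branch is v² ≈ 3*u**3 to lowest order — this is a cusp.
Classification: cusp.


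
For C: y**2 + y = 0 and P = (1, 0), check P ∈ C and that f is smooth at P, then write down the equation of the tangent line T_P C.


Tangent line at P: y = 0.

Step 1: f(1, 0) = 0, so P lies on C.
Step 2: partial derivatives
  f_x(x, y) = 0, f_y(x, y) = 2*y + 1.
  f_x(P) = 0, f_y(P) = 1 (gradient nonzero, so P is smooth).
Step 3: tangent line at P: 0·(x − 1) + 1·(y − 0) = 0.
Expanding: y = 0.


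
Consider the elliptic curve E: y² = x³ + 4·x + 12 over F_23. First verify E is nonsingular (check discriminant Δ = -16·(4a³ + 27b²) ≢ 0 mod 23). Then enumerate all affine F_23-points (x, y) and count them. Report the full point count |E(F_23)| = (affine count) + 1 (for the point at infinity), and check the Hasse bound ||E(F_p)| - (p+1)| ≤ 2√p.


Affine points = {(0, 9), (0, 14), (4, 0), (8, 2), (8, 21), (9, 8), (9, 15), (14, 11), (14, 12), (16, 3), (16, 20), (17, 5), (17, 18), (19, 1), (19, 22)}; affine count = 15; |E(F_23)| = 16.

Discriminant check: Δ ∝ 4a³ + 27b² = 4·4³ + 27·12² = 4·64 + 27·144 ≡ 4 (mod 23). Nonzero ⇒ E is nonsingular.
For each x ∈ F_23, compute rhs = x³ + 4·x + 12 mod 23, then count y ∈ F_23 with y² ≡ rhs.
  x = 0: rhs = 12, matching y values: 9, 14 (2 points).
  x = 1: rhs = 17, matching y values: none (0 points).
  x = 2: rhs = 5, matching y values: none (0 points).
  x = 3: rhs = 5, matching y values: none (0 points).
  x = 4: rhs = 0, matching y values: 0 (1 points).
  x = 5: rhs = 19, matching y values: none (0 points).
  x = 6: rhs = 22, matching y values: none (0 points).
  x = 7: rhs = 15, matching y values: none (0 points).
  x = 8: rhs = 4, matching y values: 2, 21 (2 points).
  x = 9: rhs = 18, matching y values: 8, 15 (2 points).
  x = 10: rhs = 17, matching y values: none (0 points).
  x = 11: rhs = 7, matching y values: none (0 points).
  x = 12: rhs = 17, matching y values: none (0 points).
  x = 13: rhs = 7, matching y values: none (0 points).
  x = 14: rhs = 6, matching y values: 11, 12 (2 points).
  x = 15: rhs = 20, matching y values: none (0 points).
  x = 16: rhs = 9, matching y values: 3, 20 (2 points).
  x = 17: rhs = 2, matching y values: 5, 18 (2 points).
  x = 18: rhs = 5, matching y values: none (0 points).
  x = 19: rhs = 1, matching y values: 1, 22 (2 points).
  x = 20: rhs = 19, matching y values: none (0 points).
  x = 21: rhs = 19, matching y values: none (0 points).
  x = 22: rhs = 7, matching y values: none (0 points).
Total affine count: 15.
Full point count |E(F_23)| = 15 + 1 = 16.
Hasse bound: |16 − (23+1)| = |-8| = 8 ≤ 2√23 ≈ 9.5917 ✓.


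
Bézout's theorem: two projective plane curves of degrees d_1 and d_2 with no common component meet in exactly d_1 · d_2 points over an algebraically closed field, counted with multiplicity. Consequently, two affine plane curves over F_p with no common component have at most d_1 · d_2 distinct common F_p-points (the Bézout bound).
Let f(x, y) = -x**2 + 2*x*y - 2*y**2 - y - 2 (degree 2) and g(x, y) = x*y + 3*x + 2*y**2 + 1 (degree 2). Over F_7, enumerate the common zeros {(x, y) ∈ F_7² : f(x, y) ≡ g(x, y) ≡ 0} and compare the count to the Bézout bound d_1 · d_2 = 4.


Common zeros: ∅; count = 0; Bézout bound = 4.

deg(f) = 2, deg(g) = 2, so Bézout bound = 4.
Scan x ∈ F_7. For each x, list the y ∈ F_7 with f(x, y) ≡ 0 and those with g(x, y) ≡ 0 (mod 7); the common zeros in that column are the intersection.
  x = 0: f ≡ 0 at y ∈ ∅; g ≡ 0 at y ∈ ∅; common: ∅.
  x = 1: f ≡ 0 at y ∈ ∅; g ≡ 0 at y ∈ {1, 2}; common: ∅.
  x = 2: f ≡ 0 at y ∈ ∅; g ≡ 0 at y ∈ {0, 6}; common: ∅.
  x = 3: f ≡ 0 at y ∈ {3}; g ≡ 0 at y ∈ ∅; common: ∅.
  x = 4: f ≡ 0 at y ∈ ∅; g ≡ 0 at y ∈ ∅; common: ∅.
  x = 5: f ≡ 0 at y ∈ ∅; g ≡ 0 at y ∈ {3, 5}; common: ∅.
  x = 6: f ≡ 0 at y ∈ ∅; g ≡ 0 at y ∈ ∅; common: ∅.
Collecting: common zeros = ∅, so the count is 0.
Comparison with the Bézout bound: 0 ≤ 4 = deg(f)·deg(g), as expected for curves with no common component (the affine F_7-count falls short of the bound because intersections may lie at infinity, over extension fields, or carry multiplicity).


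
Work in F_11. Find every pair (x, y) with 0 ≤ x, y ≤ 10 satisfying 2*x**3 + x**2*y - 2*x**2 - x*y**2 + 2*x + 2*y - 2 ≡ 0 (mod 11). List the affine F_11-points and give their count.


Affine F_11-points: {(0, 1), (1, 0), (1, 3), (4, 4), (4, 6), (5, 2), (5, 10), (8, 1), (8, 10), (9, 1), (9, 7)}; count = 11.

For each of the 121 pairs (x, y) ∈ F_11², evaluate f(x, y) mod 11. Record the zeros.
  x = 0: [0↦9, 1↦0, 2↦2, 3↦4, 4↦6, 5↦8, 6↦10, 7↦1, 8↦3, 9↦5, 10↦7]  zeros at y ∈ {1}
  x = 1: [0↦0, 1↦2, 2↦2, 3↦0, 4↦7, 5↦1, 6↦4, 7↦5, 8↦4, 9↦1, 10↦7]  zeros at y ∈ {0, 3}
  x = 2: [0↦10, 1↦3, 2↦3, 3↦10, 4↦2, 5↦1, 6↦7, 7↦9, 8↦7, 9↦1, 10↦2]  zeros at y ∈ ∅
  x = 3: [0↦7, 1↦4, 2↦6, 3↦2, 4↦3, 5↦9, 6↦9, 7↦3, 8↦2, 9↦6, 10↦4]  zeros at y ∈ ∅
  x = 4: [0↦3, 1↦6, 2↦1, 3↦10, 4↦0, 5↦4, 6↦0, 7↦10, 8↦1, 9↦6, 10↦3]  zeros at y ∈ {4, 6}
  x = 5: [0↦10, 1↦10, 2↦0, 3↦2, 4↦5, 5↦9, 6↦3, 7↦9, 8↦5, 9↦2, 10↦0]  zeros at y ∈ {2, 10}
  x = 6: [0↦7, 1↦6, 2↦4, 3↦1, 4↦8, 5↦3, 6↦8, 7↦1, 8↦4, 9↦6, 10↦7]  zeros at y ∈ ∅
  x = 7: [0↦6, 1↦6, 2↦3, 3↦8, 4↦10, 5↦9, 6↦5, 7↦9, 8↦10, 9↦8, 10↦3]  zeros at y ∈ ∅
  x = 8: [0↦8, 1↦0, 2↦9, 3↦2, 4↦1, 5↦6, 6↦6, 7↦1, 8↦2, 9↦9, 10↦0]  zeros at y ∈ {1, 10}
  x = 9: [0↦3, 1↦0, 2↦1, 3↦6, 4↦4, 5↦6, 6↦1, 7↦0, 8↦3, 9↦10, 10↦10]  zeros at y ∈ {1, 7}
  x = 10: [0↦3, 1↦7, 2↦2, 3↦10, 4↦9, 5↦10, 6↦2, 7↦7, 8↦3, 9↦1, 10↦1]  zeros at y ∈ ∅
Collecting zeros: affine points = {(0, 1), (1, 0), (1, 3), (4, 4), (4, 6), (5, 2), (5, 10), (8, 1), (8, 10), (9, 1), (9, 7)}.
Total count |C(F_11)_aff| = 11.


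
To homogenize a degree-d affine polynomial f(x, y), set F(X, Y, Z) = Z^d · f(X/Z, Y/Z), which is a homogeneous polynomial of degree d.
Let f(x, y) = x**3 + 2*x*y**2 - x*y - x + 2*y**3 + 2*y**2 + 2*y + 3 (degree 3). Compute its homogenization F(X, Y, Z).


F(X, Y, Z) = X**3 + 2*X*Y**2 - X*Y*Z - X*Z**2 + 2*Y**3 + 2*Y**2*Z + 2*Y*Z**2 + 3*Z**3

deg(f) = 3.
Substitute x = X/Z, y = Y/Z into f, then multiply by Z^3.
  monomial 1·x^3·y^0 ↦ 1·X^3·Y^0·Z^0.
  monomial 2·x^1·y^2 ↦ 2·X^1·Y^2·Z^0.
  monomial -1·x^1·y^1 ↦ -1·X^1·Y^1·Z^1.
  monomial -1·x^1·y^0 ↦ -1·X^1·Y^0·Z^2.
  monomial 2·x^0·y^3 ↦ 2·X^0·Y^3·Z^0.
  monomial 2·x^0·y^2 ↦ 2·X^0·Y^2·Z^1.
  monomial 2·x^0·y^1 ↦ 2·X^0·Y^1·Z^2.
  monomial 3·x^0·y^0 ↦ 3·X^0·Y^0·Z^3.
Collecting: F(X, Y, Z) = X**3 + 2*X*Y**2 - X*Y*Z - X*Z**2 + 2*Y**3 + 2*Y**2*Z + 2*Y*Z**2 + 3*Z**3.


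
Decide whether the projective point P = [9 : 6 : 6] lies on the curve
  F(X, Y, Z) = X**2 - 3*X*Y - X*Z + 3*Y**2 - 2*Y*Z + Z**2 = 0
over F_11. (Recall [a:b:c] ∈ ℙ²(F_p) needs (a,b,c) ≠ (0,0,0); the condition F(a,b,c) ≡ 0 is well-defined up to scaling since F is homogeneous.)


F(9,6,6) ≡ 3 (mod 11); P is NOT on the curve.

Evaluate F(9, 6, 6) term-by-term (mod 11).
  X**2 ↦ 1·81·1·1 = 81
  -3*X*Y ↦ -3·9·6·1 = -162
  -X*Z ↦ -1·9·1·6 = -54
  3*Y**2 ↦ 3·1·36·1 = 108
  -2*Y*Z ↦ -2·1·6·6 = -72
  Z**2 ↦ 1·1·1·36 = 36
Sum: F(9, 6, 6) = (81) + (-162) + (-54) + (108) + (-72) + (36) = -63.
Reducing mod 11: -63 ≡ 3 (mod 11).
Since F(a, b, c) ≡ 3 ≠ 0 (mod 11), P does NOT lie on the curve.


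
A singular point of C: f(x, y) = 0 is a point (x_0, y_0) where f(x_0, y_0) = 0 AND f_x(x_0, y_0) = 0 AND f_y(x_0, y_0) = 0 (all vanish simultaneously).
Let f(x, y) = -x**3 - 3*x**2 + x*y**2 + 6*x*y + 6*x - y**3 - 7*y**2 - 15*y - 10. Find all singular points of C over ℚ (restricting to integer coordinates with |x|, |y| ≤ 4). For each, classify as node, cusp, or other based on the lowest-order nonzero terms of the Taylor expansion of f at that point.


Singular points: {(-1, -3)}; classification: cusp.

Compute partial derivatives:
  f_x = -3*x**2 - 6*x + y**2 + 6*y + 6.
  f_y = 2*x*y + 6*x - 3*y**2 - 14*y - 15.
Scan x_0 ∈ {−4, ..., 4}. For each x_0, f_y(x_0, y) is a polynomial in y; find its integer roots y ∈ {−4, ..., 4}, then test f_x and f at those candidates.
  x = -4: f_y(-4, y) = -3*y**2 - 22*y - 39; vanishes at y ∈ {-3}. (-4, -3): f_x = -27 ≠ 0.
  x = -3: f_y(-3, y) = -3*y**2 - 20*y - 33; vanishes at y ∈ {-3}. (-3, -3): f_x = -12 ≠ 0.
  x = -2: f_y(-2, y) = -3*y**2 - 18*y - 27; vanishes at y ∈ {-3}. (-2, -3): f_x = -3 ≠ 0.
  x = -1: f_y(-1, y) = -3*y**2 - 16*y - 21; vanishes at y ∈ {-3}. (-1, -3): f_x = 0, f = 0 — SINGULAR.
  x = 0: f_y(0, y) = -3*y**2 - 14*y - 15; vanishes at y ∈ {-3}. (0, -3): f_x = -3 ≠ 0.
  x = 1: f_y(1, y) = -3*y**2 - 12*y - 9; vanishes at y ∈ {-3, -1}. (1, -3): f_x = -12 ≠ 0; (1, -1): f_x = -8 ≠ 0.
  x = 2: f_y(2, y) = -3*y**2 - 10*y - 3; vanishes at y ∈ {-3}. (2, -3): f_x = -27 ≠ 0.
  x = 3: f_y(3, y) = -3*y**2 - 8*y + 3; vanishes at y ∈ {-3}. (3, -3): f_x = -48 ≠ 0.
  x = 4: f_y(4, y) = -3*y**2 - 6*y + 9; vanishes at y ∈ {-3, 1}. (4, -3): f_x = -75 ≠ 0; (4, 1): f_x = -59 ≠ 0.
Only singular point on the grid: (-1, -3).
Classify: substitute x = -1 + u, y = -3 + v and expand: f = -u**3 + u*v**2 - v**3 + v**2.
No constant or linear terms (consistent with a singular point). Quadratic part: v**2. Cubic part: -u**3 + u*v**2 - v**3.
The quadratic part v**2 is a perfect square, so there is a single (double) tangent line v = 0, i.e. y = -3. Restricting the cubic part to that line (v = 0) leaves -u**3 ≠ 0, so f is not divisible by v and the branch is v² ≈ u**3 to lowest order — this is a cusp.
Classification: cusp.


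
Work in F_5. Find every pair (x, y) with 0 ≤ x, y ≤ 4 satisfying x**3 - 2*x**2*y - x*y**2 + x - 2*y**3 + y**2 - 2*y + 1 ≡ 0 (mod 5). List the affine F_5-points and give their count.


Affine F_5-points: {(0, 2), (0, 3), (4, 1)}; count = 3.

For each of the 25 pairs (x, y) ∈ F_5², evaluate f(x, y) mod 5. Record the zeros.
  x = 0: [0↦1, 1↦3, 2↦0, 3↦0, 4↦1]  zeros at y ∈ {2, 3}
  x = 1: [0↦3, 1↦2, 2↦4, 3↦2, 4↦4]  zeros at y ∈ ∅
  x = 2: [0↦1, 1↦3, 2↦1, 3↦3, 4↦2]  zeros at y ∈ ∅
  x = 3: [0↦1, 1↦2, 2↦2, 3↦4, 4↦1]  zeros at y ∈ ∅
  x = 4: [0↦4, 1↦0, 2↦3, 3↦1, 4↦2]  zeros at y ∈ {1}
Collecting zeros: affine points = {(0, 2), (0, 3), (4, 1)}.
Total count |C(F_5)_aff| = 3.


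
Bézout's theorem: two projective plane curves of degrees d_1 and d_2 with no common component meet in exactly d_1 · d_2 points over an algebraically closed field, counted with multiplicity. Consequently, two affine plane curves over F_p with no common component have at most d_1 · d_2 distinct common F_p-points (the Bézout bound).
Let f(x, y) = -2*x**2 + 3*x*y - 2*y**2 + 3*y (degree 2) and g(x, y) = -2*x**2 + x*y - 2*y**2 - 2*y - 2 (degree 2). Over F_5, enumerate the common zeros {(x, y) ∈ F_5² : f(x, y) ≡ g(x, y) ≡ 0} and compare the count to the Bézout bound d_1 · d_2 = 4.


Common zeros: {(1, 4), (3, 3)}; count = 2; Bézout bound = 4.

deg(f) = 2, deg(g) = 2, so Bézout bound = 4.
Scan x ∈ F_5. For each x, list the y ∈ F_5 with f(x, y) ≡ 0 and those with g(x, y) ≡ 0 (mod 5); the common zeros in that column are the intersection.
  x = 0: f ≡ 0 at y ∈ {0, 4}; g ≡ 0 at y ∈ ∅; common: ∅.
  x = 1: f ≡ 0 at y ∈ {4}; g ≡ 0 at y ∈ {3, 4}; common: {4}.
  x = 2: f ≡ 0 at y ∈ ∅; g ≡ 0 at y ∈ {0}; common: ∅.
  x = 3: f ≡ 0 at y ∈ {3}; g ≡ 0 at y ∈ {0, 3}; common: {3}.
  x = 4: f ≡ 0 at y ∈ {2, 3}; g ≡ 0 at y ∈ ∅; common: ∅.
Collecting: common zeros = {(1, 4), (3, 3)}, so the count is 2.
Comparison with the Bézout bound: 2 ≤ 4 = deg(f)·deg(g), as expected for curves with no common component (the affine F_5-count falls short of the bound because intersections may lie at infinity, over extension fields, or carry multiplicity).


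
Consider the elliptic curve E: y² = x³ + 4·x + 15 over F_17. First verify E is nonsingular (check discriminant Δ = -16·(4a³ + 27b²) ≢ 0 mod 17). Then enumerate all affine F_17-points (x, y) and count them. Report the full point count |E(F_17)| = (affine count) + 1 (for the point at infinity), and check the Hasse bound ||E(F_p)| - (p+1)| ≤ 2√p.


Affine points = {(0, 7), (0, 10), (6, 0), (8, 7), (8, 10), (9, 7), (9, 10), (10, 1), (10, 16), (11, 8), (11, 9), (15, 4), (15, 13)}; affine count = 13; |E(F_17)| = 14.

Discriminant check: Δ ∝ 4a³ + 27b² = 4·4³ + 27·15² = 4·64 + 27·225 ≡ 7 (mod 17). Nonzero ⇒ E is nonsingular.
For each x ∈ F_17, compute rhs = x³ + 4·x + 15 mod 17, then count y ∈ F_17 with y² ≡ rhs.
  x = 0: rhs = 15, matching y values: 7, 10 (2 points).
  x = 1: rhs = 3, matching y values: none (0 points).
  x = 2: rhs = 14, matching y values: none (0 points).
  x = 3: rhs = 3, matching y values: none (0 points).
  x = 4: rhs = 10, matching y values: none (0 points).
  x = 5: rhs = 7, matching y values: none (0 points).
  x = 6: rhs = 0, matching y values: 0 (1 points).
  x = 7: rhs = 12, matching y values: none (0 points).
  x = 8: rhs = 15, matching y values: 7, 10 (2 points).
  x = 9: rhs = 15, matching y values: 7, 10 (2 points).
  x = 10: rhs = 1, matching y values: 1, 16 (2 points).
  x = 11: rhs = 13, matching y values: 8, 9 (2 points).
  x = 12: rhs = 6, matching y values: none (0 points).
  x = 13: rhs = 3, matching y values: none (0 points).
  x = 14: rhs = 10, matching y values: none (0 points).
  x = 15: rhs = 16, matching y values: 4, 13 (2 points).
  x = 16: rhs = 10, matching y values: none (0 points).
Total affine count: 13.
Full point count |E(F_17)| = 13 + 1 = 14.
Hasse bound: |14 − (17+1)| = |-4| = 4 ≤ 2√17 ≈ 8.2462 ✓.


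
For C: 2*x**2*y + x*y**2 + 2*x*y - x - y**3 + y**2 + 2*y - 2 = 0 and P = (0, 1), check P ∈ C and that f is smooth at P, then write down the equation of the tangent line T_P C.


Tangent line at P: 2*x + y - 1 = 0.

Step 1: f(0, 1) = 0, so P lies on C.
Step 2: partial derivatives
  f_x(x, y) = 4*x*y + y**2 + 2*y - 1, f_y(x, y) = 2*x**2 + 2*x*y + 2*x - 3*y**2 + 2*y + 2.
  f_x(P) = 2, f_y(P) = 1 (gradient nonzero, so P is smooth).
Step 3: tangent line at P: 2·(x − 0) + 1·(y − 1) = 0.
Expanding: 2*x + y - 1 = 0.


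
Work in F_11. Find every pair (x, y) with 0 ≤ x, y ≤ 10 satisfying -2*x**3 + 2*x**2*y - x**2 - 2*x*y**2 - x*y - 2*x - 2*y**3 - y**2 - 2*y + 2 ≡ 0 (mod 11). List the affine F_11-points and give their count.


Affine F_11-points: {(0, 2), (1, 2), (2, 0), (4, 5), (5, 1), (6, 1), (6, 2), (6, 7), (7, 4), (10, 6)}; count = 10.

For each of the 121 pairs (x, y) ∈ F_11², evaluate f(x, y) mod 11. Record the zeros.
  x = 0: [0↦2, 1↦8, 2↦0, 3↦10, 4↦4, 5↦3, 6↦6, 7↦1, 8↦9, 9↦7, 10↦5]  zeros at y ∈ {2}
  x = 1: [0↦8, 1↦2, 2↦0, 3↦1, 4↦4, 5↦8, 6↦1, 7↦4, 8↦5, 9↦3, 10↦8]  zeros at y ∈ {2}
  x = 2: [0↦0, 1↦8, 2↦5, 3↦1, 4↦6, 5↦8, 6↦6, 7↦10, 8↦8, 9↦10, 10↦4]  zeros at y ∈ {0}
  x = 3: [0↦10, 1↦3, 2↦3, 3↦9, 4↦9, 5↦2, 6↦9, 7↦7, 8↦6, 9↦5, 10↦3]  zeros at y ∈ ∅
  x = 4: [0↦4, 1↦8, 2↦4, 3↦2, 4↦1, 5↦0, 6↦9, 7↦5, 8↦9, 9↦9, 10↦4]  zeros at y ∈ {5}
  x = 5: [0↦3, 1↦0, 2↦7, 3↦1, 4↦3, 5↦1, 6↦5, 7↦3, 8↦5, 9↦10, 10↦6]  zeros at y ∈ {1}
  x = 6: [0↦6, 1↦0, 2↦0, 3↦5, 4↦3, 5↦4, 6↦7, 7↦0, 8↦4, 9↦7, 10↦8]  zeros at y ∈ {1, 2, 7}
  x = 7: [0↦1, 1↦7, 2↦4, 3↦2, 4↦0, 5↦8, 6↦3, 7↦6, 8↦5, 9↦10, 10↦9]  zeros at y ∈ {4}
  x = 8: [0↦9, 1↦9, 2↦7, 3↦2, 4↦4, 5↦1, 6↦3, 7↦9, 8↦7, 9↦7, 10↦8]  zeros at y ∈ ∅
  x = 9: [0↦7, 1↦5, 2↦8, 3↦4, 4↦3, 5↦4, 6↦6, 7↦8, 8↦9, 9↦8, 10↦4]  zeros at y ∈ ∅
  x = 10: [0↦5, 1↦5, 2↦6, 3↦7, 4↦7, 5↦5, 6↦0, 7↦2, 8↦10, 9↦1, 10↦7]  zeros at y ∈ {6}
Collecting zeros: affine points = {(0, 2), (1, 2), (2, 0), (4, 5), (5, 1), (6, 1), (6, 2), (6, 7), (7, 4), (10, 6)}.
Total count |C(F_11)_aff| = 10.


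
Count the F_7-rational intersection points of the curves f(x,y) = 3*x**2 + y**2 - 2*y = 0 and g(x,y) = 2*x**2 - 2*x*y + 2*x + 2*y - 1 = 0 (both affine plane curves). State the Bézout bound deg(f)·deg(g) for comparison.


Common zeros: {(3, 4)}; count = 1; Bézout bound = 4.

deg(f) = 2, deg(g) = 2, so Bézout bound = 4.
Scan x ∈ F_7. For each x, list the y ∈ F_7 with f(x, y) ≡ 0 and those with g(x, y) ≡ 0 (mod 7); the common zeros in that column are the intersection.
  x = 0: f ≡ 0 at y ∈ {0, 2}; g ≡ 0 at y ∈ {4}; common: ∅.
  x = 1: f ≡ 0 at y ∈ ∅; g ≡ 0 at y ∈ ∅; common: ∅.
  x = 2: f ≡ 0 at y ∈ ∅; g ≡ 0 at y ∈ {2}; common: ∅.
  x = 3: f ≡ 0 at y ∈ {4, 5}; g ≡ 0 at y ∈ {4}; common: {4}.
  x = 4: f ≡ 0 at y ∈ {4, 5}; g ≡ 0 at y ∈ {3}; common: ∅.
  x = 5: f ≡ 0 at y ∈ ∅; g ≡ 0 at y ∈ {3}; common: ∅.
  x = 6: f ≡ 0 at y ∈ ∅; g ≡ 0 at y ∈ {2}; common: ∅.
Collecting: common zeros = {(3, 4)}, so the count is 1.
Comparison with the Bézout bound: 1 ≤ 4 = deg(f)·deg(g), as expected for curves with no common component (the affine F_7-count falls short of the bound because intersections may lie at infinity, over extension fields, or carry multiplicity).


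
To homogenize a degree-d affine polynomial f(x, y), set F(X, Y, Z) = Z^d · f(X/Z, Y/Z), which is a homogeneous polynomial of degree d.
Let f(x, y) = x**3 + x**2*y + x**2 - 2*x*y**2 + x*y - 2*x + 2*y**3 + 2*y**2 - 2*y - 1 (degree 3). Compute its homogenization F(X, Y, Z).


F(X, Y, Z) = X**3 + X**2*Y + X**2*Z - 2*X*Y**2 + X*Y*Z - 2*X*Z**2 + 2*Y**3 + 2*Y**2*Z - 2*Y*Z**2 - Z**3

deg(f) = 3.
Substitute x = X/Z, y = Y/Z into f, then multiply by Z^3.
  monomial 1·x^3·y^0 ↦ 1·X^3·Y^0·Z^0.
  monomial 1·x^2·y^1 ↦ 1·X^2·Y^1·Z^0.
  monomial 1·x^2·y^0 ↦ 1·X^2·Y^0·Z^1.
  monomial -2·x^1·y^2 ↦ -2·X^1·Y^2·Z^0.
  monomial 1·x^1·y^1 ↦ 1·X^1·Y^1·Z^1.
  monomial -2·x^1·y^0 ↦ -2·X^1·Y^0·Z^2.
  monomial 2·x^0·y^3 ↦ 2·X^0·Y^3·Z^0.
  monomial 2·x^0·y^2 ↦ 2·X^0·Y^2·Z^1.
  monomial -2·x^0·y^1 ↦ -2·X^0·Y^1·Z^2.
  monomial -1·x^0·y^0 ↦ -1·X^0·Y^0·Z^3.
Collecting: F(X, Y, Z) = X**3 + X**2*Y + X**2*Z - 2*X*Y**2 + X*Y*Z - 2*X*Z**2 + 2*Y**3 + 2*Y**2*Z - 2*Y*Z**2 - Z**3.


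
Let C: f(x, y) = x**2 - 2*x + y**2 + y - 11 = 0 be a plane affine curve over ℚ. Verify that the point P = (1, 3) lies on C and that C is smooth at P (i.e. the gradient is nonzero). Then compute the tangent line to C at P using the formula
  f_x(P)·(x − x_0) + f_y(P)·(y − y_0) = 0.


Tangent line at P: 7*y - 21 = 0.

Step 1: f(1, 3) = 0, so P lies on C.
Step 2: partial derivatives
  f_x(x, y) = 2*x - 2, f_y(x, y) = 2*y + 1.
  f_x(P) = 0, f_y(P) = 7 (gradient nonzero, so P is smooth).
Step 3: tangent line at P: 0·(x − 1) + 7·(y − 3) = 0.
Expanding: 7*y - 21 = 0.


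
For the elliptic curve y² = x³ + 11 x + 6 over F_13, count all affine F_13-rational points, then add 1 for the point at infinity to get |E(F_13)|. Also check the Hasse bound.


Affine points = {(2, 6), (2, 7), (3, 1), (3, 12), (4, 6), (4, 7), (5, 2), (5, 11), (7, 6), (7, 7)}; affine count = 10; |E(F_13)| = 11.

Discriminant check: Δ ∝ 4a³ + 27b² = 4·11³ + 27·6² = 4·1331 + 27·36 ≡ 4 (mod 13). Nonzero ⇒ E is nonsingular.
For each x ∈ F_13, compute rhs = x³ + 11·x + 6 mod 13, then count y ∈ F_13 with y² ≡ rhs.
  x = 0: rhs = 6, matching y values: none (0 points).
  x = 1: rhs = 5, matching y values: none (0 points).
  x = 2: rhs = 10, matching y values: 6, 7 (2 points).
  x = 3: rhs = 1, matching y values: 1, 12 (2 points).
  x = 4: rhs = 10, matching y values: 6, 7 (2 points).
  x = 5: rhs = 4, matching y values: 2, 11 (2 points).
  x = 6: rhs = 2, matching y values: none (0 points).
  x = 7: rhs = 10, matching y values: 6, 7 (2 points).
  x = 8: rhs = 8, matching y values: none (0 points).
  x = 9: rhs = 2, matching y values: none (0 points).
  x = 10: rhs = 11, matching y values: none (0 points).
  x = 11: rhs = 2, matching y values: none (0 points).
  x = 12: rhs = 7, matching y values: none (0 points).
Total affine count: 10.
Full point count |E(F_13)| = 10 + 1 = 11.
Hasse bound: |11 − (13+1)| = |-3| = 3 ≤ 2√13 ≈ 7.2111 ✓.


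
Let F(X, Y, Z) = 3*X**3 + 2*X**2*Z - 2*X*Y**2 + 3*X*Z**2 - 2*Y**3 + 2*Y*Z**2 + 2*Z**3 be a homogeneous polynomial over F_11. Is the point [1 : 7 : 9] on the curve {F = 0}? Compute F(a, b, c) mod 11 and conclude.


F(1,7,9) ≡ 4 (mod 11); P is NOT on the curve.

Evaluate F(1, 7, 9) term-by-term (mod 11).
  3*X**3 ↦ 3·1·1·1 = 3
  2*X**2*Z ↦ 2·1·1·9 = 18
  -2*X*Y**2 ↦ -2·1·49·1 = -98
  3*X*Z**2 ↦ 3·1·1·81 = 243
  -2*Y**3 ↦ -2·1·343·1 = -686
  2*Y*Z**2 ↦ 2·1·7·81 = 1134
  2*Z**3 ↦ 2·1·1·729 = 1458
Sum: F(1, 7, 9) = (3) + (18) + (-98) + (243) + (-686) + (1134) + (1458) = 2072.
Reducing mod 11: 2072 ≡ 4 (mod 11).
Since F(a, b, c) ≡ 4 ≠ 0 (mod 11), P does NOT lie on the curve.


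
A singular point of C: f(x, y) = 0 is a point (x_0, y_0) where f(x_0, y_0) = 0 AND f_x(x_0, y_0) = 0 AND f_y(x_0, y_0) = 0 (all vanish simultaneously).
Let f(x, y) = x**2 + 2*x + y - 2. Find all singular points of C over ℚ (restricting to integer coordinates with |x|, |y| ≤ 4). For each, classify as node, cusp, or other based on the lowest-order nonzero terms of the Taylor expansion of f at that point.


No singular points in the scanned grid; C is smooth there.

Compute partial derivatives:
  f_x = 2*x + 2.
  f_y = 1.
f_y = 1 is a nonzero constant, so f_y never vanishes: no point (x, y) can satisfy f = f_x = f_y = 0. In particular no (x, y) ∈ {−4, ..., 4}² is singular; the curve is smooth.


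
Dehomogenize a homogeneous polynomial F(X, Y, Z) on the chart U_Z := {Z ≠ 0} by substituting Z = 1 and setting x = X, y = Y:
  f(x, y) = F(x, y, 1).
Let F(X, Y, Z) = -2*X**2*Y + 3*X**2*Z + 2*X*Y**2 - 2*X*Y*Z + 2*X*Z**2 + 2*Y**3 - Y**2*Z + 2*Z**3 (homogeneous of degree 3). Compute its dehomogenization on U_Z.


f(x, y) = -2*x**2*y + 3*x**2 + 2*x*y**2 - 2*x*y + 2*x + 2*y**3 - y**2 + 2

On U_Z we set Z = 1. Each monomial c·X^i·Y^j·Z^k in F becomes c·x^i·y^j·1^k = c·x^i·y^j.
Substituting Z = 1: F(X, Y, 1) = -2*x**2*y + 3*x**2 + 2*x*y**2 - 2*x*y + 2*x + 2*y**3 - y**2 + 2.
Note: deg(f) ≤ deg(F) = 3; strict inequality happens when F is divisible by Z (lost terms).


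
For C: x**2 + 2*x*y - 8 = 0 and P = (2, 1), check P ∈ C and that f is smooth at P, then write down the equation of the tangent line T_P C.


Tangent line at P: 6*x + 4*y - 16 = 0.

Step 1: f(2, 1) = 0, so P lies on C.
Step 2: partial derivatives
  f_x(x, y) = 2*x + 2*y, f_y(x, y) = 2*x.
  f_x(P) = 6, f_y(P) = 4 (gradient nonzero, so P is smooth).
Step 3: tangent line at P: 6·(x − 2) + 4·(y − 1) = 0.
Expanding: 6*x + 4*y - 16 = 0.


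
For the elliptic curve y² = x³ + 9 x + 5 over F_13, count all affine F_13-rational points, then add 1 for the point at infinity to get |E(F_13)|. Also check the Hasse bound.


Affine points = {(4, 1), (4, 12), (8, 2), (8, 11), (9, 3), (9, 10), (10, 4), (10, 9)}; affine count = 8; |E(F_13)| = 9.

Discriminant check: Δ ∝ 4a³ + 27b² = 4·9³ + 27·5² = 4·729 + 27·25 ≡ 3 (mod 13). Nonzero ⇒ E is nonsingular.
For each x ∈ F_13, compute rhs = x³ + 9·x + 5 mod 13, then count y ∈ F_13 with y² ≡ rhs.
  x = 0: rhs = 5, matching y values: none (0 points).
  x = 1: rhs = 2, matching y values: none (0 points).
  x = 2: rhs = 5, matching y values: none (0 points).
  x = 3: rhs = 7, matching y values: none (0 points).
  x = 4: rhs = 1, matching y values: 1, 12 (2 points).
  x = 5: rhs = 6, matching y values: none (0 points).
  x = 6: rhs = 2, matching y values: none (0 points).
  x = 7: rhs = 8, matching y values: none (0 points).
  x = 8: rhs = 4, matching y values: 2, 11 (2 points).
  x = 9: rhs = 9, matching y values: 3, 10 (2 points).
  x = 10: rhs = 3, matching y values: 4, 9 (2 points).
  x = 11: rhs = 5, matching y values: none (0 points).
  x = 12: rhs = 8, matching y values: none (0 points).
Total affine count: 8.
Full point count |E(F_13)| = 8 + 1 = 9.
Hasse bound: |9 − (13+1)| = |-5| = 5 ≤ 2√13 ≈ 7.2111 ✓.


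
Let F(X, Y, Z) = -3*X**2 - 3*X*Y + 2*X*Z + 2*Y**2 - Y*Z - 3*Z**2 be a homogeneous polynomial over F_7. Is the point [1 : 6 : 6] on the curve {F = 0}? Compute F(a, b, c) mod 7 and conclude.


F(1,6,6) ≡ 3 (mod 7); P is NOT on the curve.

Evaluate F(1, 6, 6) term-by-term (mod 7).
  -3*X**2 ↦ -3·1·1·1 = -3
  -3*X*Y ↦ -3·1·6·1 = -18
  2*X*Z ↦ 2·1·1·6 = 12
  2*Y**2 ↦ 2·1·36·1 = 72
  -Y*Z ↦ -1·1·6·6 = -36
  -3*Z**2 ↦ -3·1·1·36 = -108
Sum: F(1, 6, 6) = (-3) + (-18) + (12) + (72) + (-36) + (-108) = -81.
Reducing mod 7: -81 ≡ 3 (mod 7).
Since F(a, b, c) ≡ 3 ≠ 0 (mod 7), P does NOT lie on the curve.


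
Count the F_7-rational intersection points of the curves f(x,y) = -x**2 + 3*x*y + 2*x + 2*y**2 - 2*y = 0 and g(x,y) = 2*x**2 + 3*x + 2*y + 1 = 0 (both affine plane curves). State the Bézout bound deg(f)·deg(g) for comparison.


Common zeros: ∅; count = 0; Bézout bound = 4.

deg(f) = 2, deg(g) = 2, so Bézout bound = 4.
Scan x ∈ F_7. For each x, list the y ∈ F_7 with f(x, y) ≡ 0 and those with g(x, y) ≡ 0 (mod 7); the common zeros in that column are the intersection.
  x = 0: f ≡ 0 at y ∈ {0, 1}; g ≡ 0 at y ∈ {3}; common: ∅.
  x = 1: f ≡ 0 at y ∈ {5}; g ≡ 0 at y ∈ {4}; common: ∅.
  x = 2: f ≡ 0 at y ∈ {0, 5}; g ≡ 0 at y ∈ {3}; common: ∅.
  x = 3: f ≡ 0 at y ∈ ∅; g ≡ 0 at y ∈ {0}; common: ∅.
  x = 4: f ≡ 0 at y ∈ ∅; g ≡ 0 at y ∈ {2}; common: ∅.
  x = 5: f ≡ 0 at y ∈ {1, 3}; g ≡ 0 at y ∈ {2}; common: ∅.
  x = 6: f ≡ 0 at y ∈ {3}; g ≡ 0 at y ∈ {0}; common: ∅.
Collecting: common zeros = ∅, so the count is 0.
Comparison with the Bézout bound: 0 ≤ 4 = deg(f)·deg(g), as expected for curves with no common component (the affine F_7-count falls short of the bound because intersections may lie at infinity, over extension fields, or carry multiplicity).
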